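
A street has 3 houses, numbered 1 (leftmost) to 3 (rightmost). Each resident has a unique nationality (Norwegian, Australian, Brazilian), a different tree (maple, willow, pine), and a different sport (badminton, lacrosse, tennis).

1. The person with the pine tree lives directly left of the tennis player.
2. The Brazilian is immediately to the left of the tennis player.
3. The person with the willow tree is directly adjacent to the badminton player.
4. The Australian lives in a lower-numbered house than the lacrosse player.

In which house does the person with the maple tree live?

So house 3 gets Norwegian for nationality.
House 1 sport: only badminton fits.
Clue 3 places the person with the willow tree in house 2.
House 1's tree must be pine (nothing else left).
House 3's tree must be maple (nothing else left).
Clue 1 places the tennis player in house 2.
Clue 2 places the Brazilian in house 1.
So house 2 gets Australian for nationality.
House 3's sport must be lacrosse (nothing else left).
So: house 1 = Brazilian/pine/badminton, house 2 = Australian/willow/tennis, house 3 = Norwegian/maple/lacrosse.

3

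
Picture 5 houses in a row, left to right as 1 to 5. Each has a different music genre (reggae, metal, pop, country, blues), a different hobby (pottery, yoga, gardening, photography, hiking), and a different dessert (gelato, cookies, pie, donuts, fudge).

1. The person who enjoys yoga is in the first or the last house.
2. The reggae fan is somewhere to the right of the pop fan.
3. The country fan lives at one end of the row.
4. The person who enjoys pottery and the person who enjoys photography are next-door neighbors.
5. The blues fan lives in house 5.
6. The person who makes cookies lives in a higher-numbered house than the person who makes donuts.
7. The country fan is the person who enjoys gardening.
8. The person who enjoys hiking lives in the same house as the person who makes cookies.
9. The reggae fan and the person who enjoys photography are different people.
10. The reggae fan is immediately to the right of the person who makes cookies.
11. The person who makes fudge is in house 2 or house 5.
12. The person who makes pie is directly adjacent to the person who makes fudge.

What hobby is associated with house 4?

photography

By clue 5, the blues fan is in house 5.
By clue 7, the person who enjoys gardening is in house 1.
House 1 music genre: only country fits.
House 5 hobby: only yoga fits.
The pop fan is narrowed to house 2 or 3; consider each.
Placing it in house 3 leads to a contradiction, so it's in house 2.
The metal fan is narrowed to house 3 or 4; consider each.
Placing it in house 3 leads to a contradiction, so it's in house 4.
That leaves reggae as the music genre for house 3.
The person who makes cookies is in house 2 (clue 10).
That leaves donuts as the dessert for house 1.
House 5's dessert must be fudge (nothing else left).
By clue 4, the person who enjoys pottery is in house 3.
By clue 8, the person who enjoys hiking is in house 2.
Clue 12: the person who makes pie is in house 4.
House 4 hobby: only photography fits.
House 3's dessert must be gelato (nothing else left).
So: house 1 = country/gardening/donuts, house 2 = pop/hiking/cookies, house 3 = reggae/pottery/gelato, house 4 = metal/photography/pie, house 5 = blues/yoga/fudge.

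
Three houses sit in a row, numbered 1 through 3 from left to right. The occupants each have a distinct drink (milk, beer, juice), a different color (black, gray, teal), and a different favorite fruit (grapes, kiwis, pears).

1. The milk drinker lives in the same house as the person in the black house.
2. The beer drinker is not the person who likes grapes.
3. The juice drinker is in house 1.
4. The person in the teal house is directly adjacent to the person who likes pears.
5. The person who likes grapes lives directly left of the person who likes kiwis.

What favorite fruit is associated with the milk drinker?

pears

By clue 3, the juice drinker is in house 1.
The beer drinker is narrowed to house 2 or 3; consider each.
Placing it in house 3 leads to a contradiction, so it's in house 2.
From clue 2, the person who likes grapes must be in house 1.
The person who likes kiwis is in house 2 (clue 5).
The only drink still possible for house 3 is milk.
That leaves pears as the favorite fruit for house 3.
By clue 1, the person in the black house is in house 3.
The person in the teal house is in house 2 (clue 4).
So house 1 gets gray for color.
So: house 1 = juice/gray/grapes, house 2 = beer/teal/kiwis, house 3 = milk/black/pears.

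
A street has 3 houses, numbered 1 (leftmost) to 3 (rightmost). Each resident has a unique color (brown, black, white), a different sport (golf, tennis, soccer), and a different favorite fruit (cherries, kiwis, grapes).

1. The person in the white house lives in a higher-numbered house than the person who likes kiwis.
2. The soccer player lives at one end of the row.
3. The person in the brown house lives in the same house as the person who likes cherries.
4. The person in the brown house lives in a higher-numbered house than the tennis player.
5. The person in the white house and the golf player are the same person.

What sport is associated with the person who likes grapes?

House 1 color: only black fits.
The person in the brown house is narrowed to house 2 or 3; consider each.
Placing it in house 2 leads to a contradiction, so it's in house 3.
The person who likes cherries is in house 3 (clue 3).
That leaves white as the color for house 2.
Clue 1 places the person who likes kiwis in house 1.
Clue 5: the golf player is in house 2.
That leaves tennis as the sport for house 1.
That leaves soccer as the sport for house 3.
So house 2 gets grapes for favorite fruit.
So: house 1 = black/tennis/kiwis, house 2 = white/golf/grapes, house 3 = brown/soccer/cherries.

golf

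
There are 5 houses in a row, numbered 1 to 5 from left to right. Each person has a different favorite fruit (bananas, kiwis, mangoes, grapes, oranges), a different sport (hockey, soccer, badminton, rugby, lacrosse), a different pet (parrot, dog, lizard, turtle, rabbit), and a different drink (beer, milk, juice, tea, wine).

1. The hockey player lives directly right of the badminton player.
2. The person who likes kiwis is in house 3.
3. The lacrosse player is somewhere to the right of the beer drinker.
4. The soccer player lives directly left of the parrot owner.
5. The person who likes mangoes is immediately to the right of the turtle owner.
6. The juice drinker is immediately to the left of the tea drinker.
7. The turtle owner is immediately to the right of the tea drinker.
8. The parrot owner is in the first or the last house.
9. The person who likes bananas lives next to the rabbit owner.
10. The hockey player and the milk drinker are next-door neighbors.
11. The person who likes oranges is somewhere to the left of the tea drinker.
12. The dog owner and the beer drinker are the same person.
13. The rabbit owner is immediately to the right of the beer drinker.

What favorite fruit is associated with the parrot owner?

mangoes

Clue 2: the person who likes kiwis is in house 3.
The parrot owner is in house 5 (clue 8).
The soccer player is in house 4 (clue 4).
So house 5 gets wine for drink.
House 4 drink: only milk fits.
Clue 10 places the hockey player in house 3.
From clue 1, the badminton player must be in house 2.
House 1 sport: only rugby fits.
The only sport still possible for house 5 is lacrosse.
The person who likes mangoes is narrowed to house 4 or 5; consider each.
Placing it in house 4 leads to a contradiction, so it's in house 5.
By clue 5, the turtle owner is in house 4.
Clue 7: the tea drinker is in house 3.
Clue 6: the juice drinker is in house 2.
That leaves beer as the drink for house 1.
By clue 12, the dog owner is in house 1.
By clue 13, the rabbit owner is in house 2.
That leaves lizard as the pet for house 3.
The person who likes bananas is in house 1 (clue 9).
House 2's favorite fruit must be oranges (nothing else left).
House 4 favorite fruit: only grapes fits.
So: house 1 = bananas/rugby/dog/beer, house 2 = oranges/badminton/rabbit/juice, house 3 = kiwis/hockey/lizard/tea, house 4 = grapes/soccer/turtle/milk, house 5 = mangoes/lacrosse/parrot/wine.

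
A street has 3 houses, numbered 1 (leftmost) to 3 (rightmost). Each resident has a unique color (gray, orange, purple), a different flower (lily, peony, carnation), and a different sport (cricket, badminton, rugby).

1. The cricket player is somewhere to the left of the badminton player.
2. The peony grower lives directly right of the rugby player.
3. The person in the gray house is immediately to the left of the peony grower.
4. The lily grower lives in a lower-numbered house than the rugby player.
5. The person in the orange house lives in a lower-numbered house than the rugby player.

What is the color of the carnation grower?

gray

The lily grower is in house 1 (clue 4).
Clue 4: the rugby player is in house 2.
By clue 5, the person in the orange house is in house 1.
House 3 color: only purple fits.
So house 1 gets cricket for sport.
The only sport still possible for house 3 is badminton.
Clue 2 places the peony grower in house 3.
House 2 color: only gray fits.
That leaves carnation as the flower for house 2.
So: house 1 = orange/lily/cricket, house 2 = gray/carnation/rugby, house 3 = purple/peony/badminton.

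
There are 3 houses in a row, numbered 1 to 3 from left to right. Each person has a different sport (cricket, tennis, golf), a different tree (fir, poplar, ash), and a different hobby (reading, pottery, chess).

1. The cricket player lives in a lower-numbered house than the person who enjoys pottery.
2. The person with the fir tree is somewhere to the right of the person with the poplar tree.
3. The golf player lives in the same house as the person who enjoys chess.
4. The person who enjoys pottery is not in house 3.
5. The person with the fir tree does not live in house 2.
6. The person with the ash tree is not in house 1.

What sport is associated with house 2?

tennis

From clue 4, the person who enjoys pottery must be in house 2.
By clue 5, the person with the fir tree is in house 3.
That leaves poplar as the tree for house 1.
That leaves ash as the tree for house 2.
The cricket player is in house 1 (clue 1).
That leaves tennis as the sport for house 2.
So house 3 gets golf for sport.
Clue 3 places the person who enjoys chess in house 3.
House 1 hobby: only reading fits.
So: house 1 = cricket/poplar/reading, house 2 = tennis/ash/pottery, house 3 = golf/fir/chess.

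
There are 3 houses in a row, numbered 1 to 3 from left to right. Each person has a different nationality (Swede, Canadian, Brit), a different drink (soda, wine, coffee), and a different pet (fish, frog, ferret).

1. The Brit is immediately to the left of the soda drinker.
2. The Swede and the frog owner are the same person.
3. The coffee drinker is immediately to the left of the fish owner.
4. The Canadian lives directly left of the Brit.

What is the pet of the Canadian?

From clue 4, the Canadian must be in house 1.
From clue 4, the Brit must be in house 2.
So house 3 gets Swede for nationality.
From clue 1, the soda drinker must be in house 3.
The frog owner is in house 3 (clue 2).
The only pet still possible for house 1 is ferret.
House 2's pet must be fish (nothing else left).
Clue 3: the coffee drinker is in house 1.
The only drink still possible for house 2 is wine.
So: house 1 = Canadian/coffee/ferret, house 2 = Brit/wine/fish, house 3 = Swede/soda/frog.

ferret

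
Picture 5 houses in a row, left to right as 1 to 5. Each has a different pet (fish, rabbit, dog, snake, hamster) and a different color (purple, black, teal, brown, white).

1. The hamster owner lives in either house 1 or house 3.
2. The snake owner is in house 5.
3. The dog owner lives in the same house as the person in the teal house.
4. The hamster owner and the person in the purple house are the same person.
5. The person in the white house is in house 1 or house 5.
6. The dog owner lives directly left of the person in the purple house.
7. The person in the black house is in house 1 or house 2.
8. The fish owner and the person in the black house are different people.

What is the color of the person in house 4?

brown

From clue 2, the snake owner must be in house 5.
From clue 6, the dog owner must be in house 2.
The person in the purple house is in house 3 (clue 6).
By clue 3, the person in the teal house is in house 2.
From clue 4, the hamster owner must be in house 3.
House 4's color must be brown (nothing else left).
That leaves white as the color for house 5.
Clue 8: the fish owner is in house 4.
So house 1 gets rabbit for pet.
That leaves black as the color for house 1.
So: house 1 = rabbit/black, house 2 = dog/teal, house 3 = hamster/purple, house 4 = fish/brown, house 5 = snake/white.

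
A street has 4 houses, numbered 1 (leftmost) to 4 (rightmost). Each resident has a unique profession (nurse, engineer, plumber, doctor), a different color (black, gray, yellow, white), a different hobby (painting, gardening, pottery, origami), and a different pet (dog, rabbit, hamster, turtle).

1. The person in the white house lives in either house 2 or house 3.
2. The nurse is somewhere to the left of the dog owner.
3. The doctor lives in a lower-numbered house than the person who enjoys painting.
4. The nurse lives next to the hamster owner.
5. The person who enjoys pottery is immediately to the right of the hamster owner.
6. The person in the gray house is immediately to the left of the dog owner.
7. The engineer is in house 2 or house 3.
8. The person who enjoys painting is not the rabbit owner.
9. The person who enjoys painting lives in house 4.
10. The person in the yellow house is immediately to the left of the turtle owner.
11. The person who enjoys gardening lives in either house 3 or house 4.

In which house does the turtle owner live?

2

The person who enjoys painting is in house 4 (clue 9).
The only profession still possible for house 4 is plumber.
So house 4 gets black for color.
House 1's hobby must be origami (nothing else left).
House 2's hobby must be pottery (nothing else left).
House 3 hobby: only gardening fits.
From clue 5, the hamster owner must be in house 1.
The nurse is in house 2 (clue 4).
House 1's profession must be doctor (nothing else left).
House 3 profession: only engineer fits.
The only color still possible for house 1 is yellow.
Clue 10: the turtle owner is in house 2.
House 4's pet must be dog (nothing else left).
The person in the gray house is in house 3 (clue 6).
The only color still possible for house 2 is white.
House 3's pet must be rabbit (nothing else left).
So: house 1 = doctor/yellow/origami/hamster, house 2 = nurse/white/pottery/turtle, house 3 = engineer/gray/gardening/rabbit, house 4 = plumber/black/painting/dog.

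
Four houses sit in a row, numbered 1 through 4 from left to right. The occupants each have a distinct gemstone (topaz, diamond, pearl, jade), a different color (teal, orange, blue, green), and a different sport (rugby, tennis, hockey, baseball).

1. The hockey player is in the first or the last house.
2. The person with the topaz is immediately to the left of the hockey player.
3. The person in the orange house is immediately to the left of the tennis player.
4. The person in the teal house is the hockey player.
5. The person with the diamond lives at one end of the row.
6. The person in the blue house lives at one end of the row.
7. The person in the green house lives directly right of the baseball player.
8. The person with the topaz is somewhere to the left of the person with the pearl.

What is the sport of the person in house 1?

rugby

Clue 2 places the person with the topaz in house 3.
From clue 2, the hockey player must be in house 4.
From clue 4, the person in the teal house must be in house 4.
From clue 8, the person with the pearl must be in house 4.
House 2 gemstone: only jade fits.
House 1 color: only blue fits.
Clue 3 places the person in the orange house in house 2.
The tennis player is in house 3 (clue 3).
House 1 gemstone: only diamond fits.
That leaves green as the color for house 3.
From clue 7, the baseball player must be in house 2.
House 1's sport must be rugby (nothing else left).
So: house 1 = diamond/blue/rugby, house 2 = jade/orange/baseball, house 3 = topaz/green/tennis, house 4 = pearl/teal/hockey.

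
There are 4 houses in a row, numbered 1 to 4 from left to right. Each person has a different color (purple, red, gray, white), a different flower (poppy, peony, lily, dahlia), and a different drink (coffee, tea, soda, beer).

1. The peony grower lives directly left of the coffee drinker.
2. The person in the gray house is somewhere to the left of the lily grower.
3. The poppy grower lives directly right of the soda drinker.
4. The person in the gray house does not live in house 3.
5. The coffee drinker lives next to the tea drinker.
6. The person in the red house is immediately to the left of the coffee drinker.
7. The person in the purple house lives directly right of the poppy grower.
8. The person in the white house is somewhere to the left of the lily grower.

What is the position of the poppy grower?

3

House 4 color: only purple fits.
The poppy grower is in house 3 (clue 7).
Clue 3: the soda drinker is in house 2.
House 3 color: only white fits.
Clue 1 places the peony grower in house 2.
By clue 5, the tea drinker is in house 4.
By clue 6, the person in the red house is in house 2.
The lily grower is in house 4 (clue 8).
The only color still possible for house 1 is gray.
That leaves dahlia as the flower for house 1.
House 1 drink: only beer fits.
The only drink still possible for house 3 is coffee.
So: house 1 = gray/dahlia/beer, house 2 = red/peony/soda, house 3 = white/poppy/coffee, house 4 = purple/lily/tea.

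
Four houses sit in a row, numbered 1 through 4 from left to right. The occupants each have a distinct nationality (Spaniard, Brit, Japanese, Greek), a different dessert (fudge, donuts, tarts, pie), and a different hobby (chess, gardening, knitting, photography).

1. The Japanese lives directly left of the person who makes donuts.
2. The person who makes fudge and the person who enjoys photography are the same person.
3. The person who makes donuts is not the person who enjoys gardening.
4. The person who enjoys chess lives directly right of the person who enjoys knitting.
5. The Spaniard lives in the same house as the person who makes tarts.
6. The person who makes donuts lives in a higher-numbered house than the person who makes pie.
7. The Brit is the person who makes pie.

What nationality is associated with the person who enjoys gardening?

Brit

The Brit is narrowed to house 1 or 2 or 3; consider each.
Placing it in house 2 and house 3 leads to a contradiction, so it's in house 1.
Clue 7 places the person who makes pie in house 1.
The Japanese is narrowed to house 2 or 3; consider each.
Placing it in house 3 leads to a contradiction, so it's in house 2.
The person who makes donuts is in house 3 (clue 1).
By clue 5, the Spaniard is in house 4.
The person who makes tarts is in house 4 (clue 5).
House 3 nationality: only Greek fits.
So house 2 gets fudge for dessert.
Clue 2: the person who enjoys photography is in house 2.
From clue 4, the person who enjoys chess must be in house 4.
From clue 4, the person who enjoys knitting must be in house 3.
The only hobby still possible for house 1 is gardening.
So: house 1 = Brit/pie/gardening, house 2 = Japanese/fudge/photography, house 3 = Greek/donuts/knitting, house 4 = Spaniard/tarts/chess.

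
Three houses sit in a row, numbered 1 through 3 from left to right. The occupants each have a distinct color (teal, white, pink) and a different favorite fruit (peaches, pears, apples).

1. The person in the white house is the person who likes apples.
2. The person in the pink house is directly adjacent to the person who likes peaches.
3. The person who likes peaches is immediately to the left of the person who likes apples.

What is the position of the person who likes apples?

3

The person in the white house is narrowed to house 2 or 3; consider each.
Placing it in house 2 leads to a contradiction, so it's in house 3.
The person who likes apples is in house 3 (clue 1).
From clue 3, the person who likes peaches must be in house 2.
House 1 favorite fruit: only pears fits.
From clue 2, the person in the pink house must be in house 1.
House 2 color: only teal fits.
So: house 1 = pink/pears, house 2 = teal/peaches, house 3 = white/apples.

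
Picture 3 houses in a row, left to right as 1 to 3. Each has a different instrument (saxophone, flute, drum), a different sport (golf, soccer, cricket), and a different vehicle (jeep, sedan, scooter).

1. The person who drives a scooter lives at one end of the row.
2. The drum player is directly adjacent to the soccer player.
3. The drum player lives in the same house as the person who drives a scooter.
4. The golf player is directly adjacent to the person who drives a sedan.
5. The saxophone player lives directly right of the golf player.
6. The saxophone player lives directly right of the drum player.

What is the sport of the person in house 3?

cricket

From clue 6, the saxophone player must be in house 2.
By clue 6, the drum player is in house 1.
That leaves flute as the instrument for house 3.
From clue 2, the soccer player must be in house 2.
By clue 3, the person who drives a scooter is in house 1.
Clue 5 places the golf player in house 1.
So house 3 gets cricket for sport.
Clue 4: the person who drives a sedan is in house 2.
House 3's vehicle must be jeep (nothing else left).
So: house 1 = drum/golf/scooter, house 2 = saxophone/soccer/sedan, house 3 = flute/cricket/jeep.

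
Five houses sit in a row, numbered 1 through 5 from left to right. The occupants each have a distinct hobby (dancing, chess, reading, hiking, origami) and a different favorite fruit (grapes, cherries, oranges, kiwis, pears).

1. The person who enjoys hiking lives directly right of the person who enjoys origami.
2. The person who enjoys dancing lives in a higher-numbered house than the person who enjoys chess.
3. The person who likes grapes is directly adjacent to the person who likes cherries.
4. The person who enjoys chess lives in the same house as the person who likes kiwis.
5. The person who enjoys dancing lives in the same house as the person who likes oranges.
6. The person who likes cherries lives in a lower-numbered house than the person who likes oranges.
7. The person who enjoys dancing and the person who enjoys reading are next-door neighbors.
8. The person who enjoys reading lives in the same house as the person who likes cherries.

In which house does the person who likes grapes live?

The person who enjoys chess is narrowed to house 1 or 2 or 3 or 4; consider each.
Placing it in house 2 and house 3 and house 4 leads to a contradiction, so it's in house 1.
By clue 4, the person who likes kiwis is in house 1.
The person who enjoys dancing is narrowed to house 3 or 4 or 5; consider each.
Placing it in house 3 and house 4 leads to a contradiction, so it's in house 5.
Clue 5 places the person who likes oranges in house 5.
Clue 7: the person who enjoys reading is in house 4.
The person who likes cherries is in house 4 (clue 8).
House 2's hobby must be origami (nothing else left).
House 3 hobby: only hiking fits.
From clue 3, the person who likes grapes must be in house 3.
House 2's favorite fruit must be pears (nothing else left).
So: house 1 = chess/kiwis, house 2 = origami/pears, house 3 = hiking/grapes, house 4 = reading/cherries, house 5 = dancing/oranges.

3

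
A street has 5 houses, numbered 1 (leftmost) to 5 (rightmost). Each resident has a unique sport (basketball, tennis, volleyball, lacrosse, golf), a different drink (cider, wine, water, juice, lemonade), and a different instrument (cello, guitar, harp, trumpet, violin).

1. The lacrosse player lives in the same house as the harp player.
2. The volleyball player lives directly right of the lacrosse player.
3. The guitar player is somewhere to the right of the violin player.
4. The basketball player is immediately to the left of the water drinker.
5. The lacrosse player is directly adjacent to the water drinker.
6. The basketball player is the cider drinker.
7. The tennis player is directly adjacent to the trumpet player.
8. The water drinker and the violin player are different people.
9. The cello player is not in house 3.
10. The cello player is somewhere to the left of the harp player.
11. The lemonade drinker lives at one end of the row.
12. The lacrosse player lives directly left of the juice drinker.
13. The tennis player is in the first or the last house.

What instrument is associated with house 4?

trumpet

House 5's instrument must be guitar (nothing else left).
The tennis player is narrowed to house 1 or 5; consider each.
Placing it in house 1 leads to a contradiction, so it's in house 5.
Clue 7: the trumpet player is in house 4.
The lacrosse player is narrowed to house 2 or 3; consider each.
Placing it in house 2 leads to a contradiction, so it's in house 3.
Clue 1: the harp player is in house 3.
From clue 2, the volleyball player must be in house 4.
From clue 12, the juice drinker must be in house 4.
The basketball player is in house 1 (clue 4).
By clue 6, the cider drinker is in house 1.
By clue 8, the violin player is in house 1.
House 2 sport: only golf fits.
The only drink still possible for house 2 is water.
House 3's drink must be wine (nothing else left).
House 5 drink: only lemonade fits.
House 2's instrument must be cello (nothing else left).
So: house 1 = basketball/cider/violin, house 2 = golf/water/cello, house 3 = lacrosse/wine/harp, house 4 = volleyball/juice/trumpet, house 5 = tennis/lemonade/guitar.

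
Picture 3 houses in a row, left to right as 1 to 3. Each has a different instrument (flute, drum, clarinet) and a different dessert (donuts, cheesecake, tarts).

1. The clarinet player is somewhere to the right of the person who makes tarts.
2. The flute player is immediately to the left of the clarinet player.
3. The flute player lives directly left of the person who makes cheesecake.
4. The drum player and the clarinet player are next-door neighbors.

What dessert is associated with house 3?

donuts

The clarinet player is narrowed to house 2 or 3; consider each.
Placing it in house 3 leads to a contradiction, so it's in house 2.
The person who makes tarts is in house 1 (clue 1).
By clue 2, the flute player is in house 1.
From clue 3, the person who makes cheesecake must be in house 2.
So house 3 gets drum for instrument.
The only dessert still possible for house 3 is donuts.
So: house 1 = flute/tarts, house 2 = clarinet/cheesecake, house 3 = drum/donuts.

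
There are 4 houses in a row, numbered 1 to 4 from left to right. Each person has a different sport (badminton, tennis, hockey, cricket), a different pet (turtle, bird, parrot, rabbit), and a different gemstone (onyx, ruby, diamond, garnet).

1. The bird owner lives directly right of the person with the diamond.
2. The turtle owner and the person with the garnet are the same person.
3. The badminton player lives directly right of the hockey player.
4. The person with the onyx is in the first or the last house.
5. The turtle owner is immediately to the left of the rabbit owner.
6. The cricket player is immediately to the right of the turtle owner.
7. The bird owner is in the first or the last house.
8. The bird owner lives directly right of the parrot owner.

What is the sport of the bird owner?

badminton

The bird owner is in house 4 (clue 7).
Clue 8 places the parrot owner in house 3.
House 1's pet must be turtle (nothing else left).
House 2 pet: only rabbit fits.
Clue 1: the person with the diamond is in house 3.
Clue 2: the person with the garnet is in house 1.
Clue 6 places the cricket player in house 2.
House 2 gemstone: only ruby fits.
House 4's gemstone must be onyx (nothing else left).
Clue 3 places the badminton player in house 4.
Clue 3: the hockey player is in house 3.
House 1's sport must be tennis (nothing else left).
So: house 1 = tennis/turtle/garnet, house 2 = cricket/rabbit/ruby, house 3 = hockey/parrot/diamond, house 4 = badminton/bird/onyx.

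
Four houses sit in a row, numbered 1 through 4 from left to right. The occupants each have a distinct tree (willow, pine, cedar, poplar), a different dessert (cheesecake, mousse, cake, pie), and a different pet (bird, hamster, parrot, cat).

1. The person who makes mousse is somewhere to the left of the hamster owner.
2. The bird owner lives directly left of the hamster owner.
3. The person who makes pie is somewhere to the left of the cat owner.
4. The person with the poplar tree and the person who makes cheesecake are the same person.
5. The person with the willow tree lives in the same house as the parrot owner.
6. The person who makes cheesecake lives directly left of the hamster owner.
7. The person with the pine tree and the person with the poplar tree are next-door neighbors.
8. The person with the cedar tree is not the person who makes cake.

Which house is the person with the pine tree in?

House 4 dessert: only cake fits.
The person with the cedar tree is narrowed to house 1 or 2 or 3; consider each.
Placing it in house 1 and house 3 leads to a contradiction, so it's in house 2.
Clue 7: the person with the pine tree is in house 4.
From clue 7, the person with the poplar tree must be in house 3.
House 1 tree: only willow fits.
Clue 4: the person who makes cheesecake is in house 3.
Clue 5 places the parrot owner in house 1.
Clue 6 places the hamster owner in house 4.
The only pet still possible for house 2 is cat.
So house 3 gets bird for pet.
Clue 3: the person who makes pie is in house 1.
House 2 dessert: only mousse fits.
So: house 1 = willow/pie/parrot, house 2 = cedar/mousse/cat, house 3 = poplar/cheesecake/bird, house 4 = pine/cake/hamster.

4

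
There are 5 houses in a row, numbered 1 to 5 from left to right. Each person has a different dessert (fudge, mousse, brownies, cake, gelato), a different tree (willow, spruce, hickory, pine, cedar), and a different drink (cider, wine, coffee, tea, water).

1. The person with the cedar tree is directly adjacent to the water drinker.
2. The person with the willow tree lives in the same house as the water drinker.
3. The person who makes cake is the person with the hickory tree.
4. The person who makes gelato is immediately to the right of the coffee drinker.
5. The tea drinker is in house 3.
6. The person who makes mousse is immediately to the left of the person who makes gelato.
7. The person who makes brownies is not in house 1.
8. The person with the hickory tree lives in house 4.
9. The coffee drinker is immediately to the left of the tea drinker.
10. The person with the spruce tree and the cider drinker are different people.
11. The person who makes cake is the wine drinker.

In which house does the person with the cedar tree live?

2

Clue 5: the tea drinker is in house 3.
The person with the hickory tree is in house 4 (clue 8).
The coffee drinker is in house 2 (clue 9).
From clue 2, the person with the willow tree must be in house 1.
The water drinker is in house 1 (clue 2).
The person who makes cake is in house 4 (clue 3).
From clue 4, the person who makes gelato must be in house 3.
The person who makes mousse is in house 2 (clue 6).
By clue 11, the wine drinker is in house 4.
House 1 dessert: only fudge fits.
House 5's dessert must be brownies (nothing else left).
The only drink still possible for house 5 is cider.
The person with the cedar tree is in house 2 (clue 1).
House 5 tree: only pine fits.
House 3's tree must be spruce (nothing else left).
So: house 1 = fudge/willow/water, house 2 = mousse/cedar/coffee, house 3 = gelato/spruce/tea, house 4 = cake/hickory/wine, house 5 = brownies/pine/cider.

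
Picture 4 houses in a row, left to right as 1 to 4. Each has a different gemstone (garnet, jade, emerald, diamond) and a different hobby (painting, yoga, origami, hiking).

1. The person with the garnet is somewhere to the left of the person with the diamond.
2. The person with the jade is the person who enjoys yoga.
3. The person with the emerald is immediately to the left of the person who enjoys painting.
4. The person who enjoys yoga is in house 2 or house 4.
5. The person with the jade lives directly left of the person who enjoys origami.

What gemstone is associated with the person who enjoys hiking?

garnet

The only gemstone still possible for house 4 is diamond.
That leaves hiking as the hobby for house 1.
Clue 2 places the person with the jade in house 2.
The person who enjoys yoga is in house 2 (clue 2).
Clue 5 places the person who enjoys origami in house 3.
That leaves painting as the hobby for house 4.
Clue 3 places the person with the emerald in house 3.
House 1's gemstone must be garnet (nothing else left).
So: house 1 = garnet/hiking, house 2 = jade/yoga, house 3 = emerald/origami, house 4 = diamond/painting.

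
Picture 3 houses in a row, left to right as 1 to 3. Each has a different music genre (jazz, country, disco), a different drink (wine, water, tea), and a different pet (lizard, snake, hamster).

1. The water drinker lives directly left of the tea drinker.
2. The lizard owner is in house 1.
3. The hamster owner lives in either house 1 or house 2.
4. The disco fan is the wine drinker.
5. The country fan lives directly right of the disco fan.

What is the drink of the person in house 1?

wine

The lizard owner is in house 1 (clue 2).
House 2's pet must be hamster (nothing else left).
So house 3 gets snake for pet.
House 3 drink: only tea fits.
The water drinker is in house 2 (clue 1).
The only drink still possible for house 1 is wine.
Clue 4 places the disco fan in house 1.
From clue 5, the country fan must be in house 2.
House 3's music genre must be jazz (nothing else left).
So: house 1 = disco/wine/lizard, house 2 = country/water/hamster, house 3 = jazz/tea/snake.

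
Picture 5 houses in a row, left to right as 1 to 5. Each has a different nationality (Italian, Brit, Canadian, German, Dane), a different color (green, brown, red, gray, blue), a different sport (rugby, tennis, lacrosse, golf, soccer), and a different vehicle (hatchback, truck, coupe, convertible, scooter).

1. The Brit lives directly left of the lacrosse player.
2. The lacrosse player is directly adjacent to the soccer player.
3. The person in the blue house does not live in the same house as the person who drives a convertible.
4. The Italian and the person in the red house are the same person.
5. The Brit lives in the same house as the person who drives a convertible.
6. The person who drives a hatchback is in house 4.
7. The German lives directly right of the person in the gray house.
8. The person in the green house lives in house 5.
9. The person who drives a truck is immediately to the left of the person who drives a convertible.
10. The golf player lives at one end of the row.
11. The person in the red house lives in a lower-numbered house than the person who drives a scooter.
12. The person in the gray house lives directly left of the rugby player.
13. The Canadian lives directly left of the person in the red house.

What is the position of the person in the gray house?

4

The person who drives a hatchback is in house 4 (clue 6).
Clue 8 places the person in the green house in house 5.
The Brit is narrowed to house 2 or 3; consider each.
Placing it in house 2 leads to a contradiction, so it's in house 3.
Clue 1: the lacrosse player is in house 4.
Clue 5: the person who drives a convertible is in house 3.
Clue 9 places the person who drives a truck in house 2.
House 1 vehicle: only coupe fits.
House 5's vehicle must be scooter (nothing else left).
Clue 13 places the Canadian in house 1.
Clue 13 places the person in the red house in house 2.
The only color still possible for house 3 is brown.
Clue 4: the Italian is in house 2.
House 4's nationality must be Dane (nothing else left).
House 5's nationality must be German (nothing else left).
Clue 7 places the person in the gray house in house 4.
The rugby player is in house 5 (clue 12).
The only color still possible for house 1 is blue.
So house 1 gets golf for sport.
House 2's sport must be tennis (nothing else left).
So house 3 gets soccer for sport.
So: house 1 = Canadian/blue/golf/coupe, house 2 = Italian/red/tennis/truck, house 3 = Brit/brown/soccer/convertible, house 4 = Dane/gray/lacrosse/hatchback, house 5 = German/green/rugby/scooter.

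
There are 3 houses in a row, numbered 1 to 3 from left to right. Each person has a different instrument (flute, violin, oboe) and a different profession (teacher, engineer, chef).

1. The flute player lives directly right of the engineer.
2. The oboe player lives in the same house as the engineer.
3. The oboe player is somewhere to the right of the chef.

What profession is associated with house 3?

teacher

Clue 3: the oboe player is in house 2.
From clue 3, the chef must be in house 1.
The only instrument still possible for house 1 is violin.
House 3's instrument must be flute (nothing else left).
House 3 profession: only teacher fits.
House 2 profession: only engineer fits.
So: house 1 = violin/chef, house 2 = oboe/engineer, house 3 = flute/teacher.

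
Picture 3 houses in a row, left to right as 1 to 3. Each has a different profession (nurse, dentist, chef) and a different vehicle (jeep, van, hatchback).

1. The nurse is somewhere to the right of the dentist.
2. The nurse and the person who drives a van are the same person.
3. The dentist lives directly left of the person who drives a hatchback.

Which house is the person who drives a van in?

3

That leaves jeep as the vehicle for house 1.
The dentist is narrowed to house 1 or 2; consider each.
Placing it in house 2 leads to a contradiction, so it's in house 1.
By clue 3, the person who drives a hatchback is in house 2.
That leaves van as the vehicle for house 3.
By clue 2, the nurse is in house 3.
That leaves chef as the profession for house 2.
So: house 1 = dentist/jeep, house 2 = chef/hatchback, house 3 = nurse/van.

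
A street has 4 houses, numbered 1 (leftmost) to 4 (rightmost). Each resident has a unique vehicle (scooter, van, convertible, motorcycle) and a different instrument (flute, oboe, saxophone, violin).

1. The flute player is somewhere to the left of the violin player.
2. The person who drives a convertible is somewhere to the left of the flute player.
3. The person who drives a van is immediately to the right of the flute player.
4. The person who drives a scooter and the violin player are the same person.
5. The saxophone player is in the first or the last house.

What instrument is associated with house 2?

flute

The person who drives a convertible is narrowed to house 1 or 2; consider each.
Placing it in house 2 leads to a contradiction, so it's in house 1.
House 2 vehicle: only motorcycle fits.
The person who drives a scooter is narrowed to house 3 or 4; consider each.
Placing it in house 3 leads to a contradiction, so it's in house 4.
The violin player is in house 4 (clue 4).
The only vehicle still possible for house 3 is van.
Clue 3: the flute player is in house 2.
House 1 instrument: only saxophone fits.
So house 3 gets oboe for instrument.
So: house 1 = convertible/saxophone, house 2 = motorcycle/flute, house 3 = van/oboe, house 4 = scooter/violin.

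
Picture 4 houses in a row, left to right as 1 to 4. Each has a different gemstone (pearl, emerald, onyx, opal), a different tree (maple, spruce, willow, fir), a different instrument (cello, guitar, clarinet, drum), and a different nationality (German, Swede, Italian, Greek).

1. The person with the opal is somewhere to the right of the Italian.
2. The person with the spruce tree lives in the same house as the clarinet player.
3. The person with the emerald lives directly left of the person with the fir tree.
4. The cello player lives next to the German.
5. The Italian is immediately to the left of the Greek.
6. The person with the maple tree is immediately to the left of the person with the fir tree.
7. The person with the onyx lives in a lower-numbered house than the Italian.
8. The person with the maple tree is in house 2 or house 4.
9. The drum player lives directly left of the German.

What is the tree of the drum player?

willow

From clue 8, the person with the maple tree must be in house 2.
So house 1 gets Swede for nationality.
Clue 6: the person with the fir tree is in house 3.
The person with the emerald is in house 2 (clue 3).
That leaves onyx as the gemstone for house 1.
The person with the opal is narrowed to house 3 or 4; consider each.
Placing it in house 3 leads to a contradiction, so it's in house 4.
So house 3 gets pearl for gemstone.
The person with the spruce tree is narrowed to house 1 or 4; consider each.
Placing it in house 1 leads to a contradiction, so it's in house 4.
The clarinet player is in house 4 (clue 2).
So house 1 gets willow for tree.
The Greek is narrowed to house 3 or 4; consider each.
Placing it in house 3 leads to a contradiction, so it's in house 4.
The Italian is in house 3 (clue 5).
House 2's nationality must be German (nothing else left).
By clue 9, the drum player is in house 1.
So house 2 gets guitar for instrument.
House 3 instrument: only cello fits.
So: house 1 = onyx/willow/drum/Swede, house 2 = emerald/maple/guitar/German, house 3 = pearl/fir/cello/Italian, house 4 = opal/spruce/clarinet/Greek.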